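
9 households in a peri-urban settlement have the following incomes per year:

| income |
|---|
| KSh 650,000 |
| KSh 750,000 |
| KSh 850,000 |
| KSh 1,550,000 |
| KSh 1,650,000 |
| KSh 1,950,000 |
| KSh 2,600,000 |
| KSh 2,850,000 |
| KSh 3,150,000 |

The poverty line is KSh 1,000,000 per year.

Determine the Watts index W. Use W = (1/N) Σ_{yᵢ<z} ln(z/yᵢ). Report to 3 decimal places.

Below z: KSh 650,000, KSh 750,000, KSh 850,000 (q = 3 of N = 9).
ln(z/y) terms: ln(1000000/650000) = 0.4308; ln(1000000/750000) = 0.2877; ln(1000000/850000) = 0.1625.
W = 0.880984 / 9 = 0.098.

0.098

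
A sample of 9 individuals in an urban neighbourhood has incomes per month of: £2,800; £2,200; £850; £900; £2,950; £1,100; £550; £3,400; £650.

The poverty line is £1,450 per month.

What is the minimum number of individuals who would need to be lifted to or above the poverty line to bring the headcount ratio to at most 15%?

Currently q = 5 of N = 9 are below the line (H = 0.556).
A headcount ratio of at most 15% allows at most ⌊0.15 × 9⌋ = 1 poor individuals.
So at least 5 − 1 = 4 must be lifted.

4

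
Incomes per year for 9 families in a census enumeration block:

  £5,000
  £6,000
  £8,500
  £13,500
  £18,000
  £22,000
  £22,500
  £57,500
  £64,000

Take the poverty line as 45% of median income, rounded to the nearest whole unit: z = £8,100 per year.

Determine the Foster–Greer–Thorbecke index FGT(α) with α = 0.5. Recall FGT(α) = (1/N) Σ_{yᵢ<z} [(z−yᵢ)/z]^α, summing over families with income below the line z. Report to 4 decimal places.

0.1253

Incomes under z: £5,000, £6,000 (q = 2 of N = 9).
Normalized shortfalls: (8100−5000)/8100 = 0.3827; (8100−6000)/8100 = 0.2593.
Raised to α = 0.5: 0.61864; 0.50918.
Sum = 1.127816; FGT(0.5) = 1.127816 / 9 = 0.1253.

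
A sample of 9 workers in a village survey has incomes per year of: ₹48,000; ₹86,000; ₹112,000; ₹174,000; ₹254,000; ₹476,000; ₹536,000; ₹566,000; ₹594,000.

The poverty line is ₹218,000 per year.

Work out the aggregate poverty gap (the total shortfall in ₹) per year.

Below the line: ₹48,000, ₹86,000, ₹112,000, ₹174,000 (q = 4 of N = 9).
Individual gaps: 218000−48000 = 170000; 218000−86000 = 132000; 218000−112000 = 106000; 218000−174000 = 44000.
Aggregate gap = ₹452,000.

₹452,000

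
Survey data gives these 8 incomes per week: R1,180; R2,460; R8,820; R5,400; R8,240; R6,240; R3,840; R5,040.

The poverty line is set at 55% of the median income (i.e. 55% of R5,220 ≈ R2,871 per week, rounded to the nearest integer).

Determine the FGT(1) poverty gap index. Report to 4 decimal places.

0.0915

Poor units: R1,180, R2,460 (q = 2 of N = 8).
Shortfall ratios: (2871−1180)/2871 = 0.5890; (2871−2460)/2871 = 0.1432.
Sum of shortfalls = 0.732149; P₁ averages over all N: 0.732149 / 8 = 0.0915.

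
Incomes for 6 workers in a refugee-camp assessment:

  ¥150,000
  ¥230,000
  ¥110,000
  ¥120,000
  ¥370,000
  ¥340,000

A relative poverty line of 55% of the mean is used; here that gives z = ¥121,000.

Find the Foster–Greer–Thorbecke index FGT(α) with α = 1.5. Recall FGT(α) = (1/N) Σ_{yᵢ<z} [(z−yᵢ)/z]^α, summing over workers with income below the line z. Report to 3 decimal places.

0.005

Poor units: ¥110,000, ¥120,000 (q = 2 of N = 6).
Shortfall ratios: (121000−110000)/121000 = 0.0909; (121000−120000)/121000 = 0.0083.
Raised to α = 1.5: 0.02741; 0.00075.
Sum = 0.028161; FGT(1.5) = 0.028161 / 6 = 0.005.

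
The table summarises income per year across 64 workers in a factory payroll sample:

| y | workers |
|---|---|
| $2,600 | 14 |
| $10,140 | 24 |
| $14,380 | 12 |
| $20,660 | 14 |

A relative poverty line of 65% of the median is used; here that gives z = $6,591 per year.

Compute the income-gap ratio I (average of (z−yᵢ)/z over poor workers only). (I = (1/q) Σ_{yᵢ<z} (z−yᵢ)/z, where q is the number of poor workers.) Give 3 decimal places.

Incomes under z: 14×$2,600 (q = 14 of N = 64).
Shortfall ratios (z−y)/z: 0.6055 (×14); sum = 8.477318.
The income-gap ratio divides by q (the poor only): 8.477318 / 14 = 0.606.

0.606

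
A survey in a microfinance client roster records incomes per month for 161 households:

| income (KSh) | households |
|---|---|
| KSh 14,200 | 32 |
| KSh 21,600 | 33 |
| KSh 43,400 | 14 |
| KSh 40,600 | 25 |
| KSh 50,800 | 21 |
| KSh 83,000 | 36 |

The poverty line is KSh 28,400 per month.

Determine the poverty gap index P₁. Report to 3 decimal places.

0.148

Below z: 32×KSh 14,200, 33×KSh 21,600 (q = 65 of N = 161).
Gap ratios (z−y)/z: (28400−14200)/28400 = 0.5000 (×32); (28400−21600)/28400 = 0.2394 (×33).
Σ = 23.901408. Dividing by the full population N = 161 gives P₁ = 0.148.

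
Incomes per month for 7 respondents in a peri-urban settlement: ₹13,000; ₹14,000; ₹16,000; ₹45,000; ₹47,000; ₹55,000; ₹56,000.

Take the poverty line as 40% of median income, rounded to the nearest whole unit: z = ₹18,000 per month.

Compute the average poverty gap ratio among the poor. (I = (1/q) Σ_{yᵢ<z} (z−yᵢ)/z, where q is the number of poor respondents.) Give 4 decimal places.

Poor units: ₹13,000, ₹14,000, ₹16,000 (q = 3 of N = 7).
Relative gaps: 0.2778, 0.2222, 0.1111; sum = 0.611111.
The income-gap ratio divides by q (the poor only): 0.611111 / 3 = 0.2037.

0.2037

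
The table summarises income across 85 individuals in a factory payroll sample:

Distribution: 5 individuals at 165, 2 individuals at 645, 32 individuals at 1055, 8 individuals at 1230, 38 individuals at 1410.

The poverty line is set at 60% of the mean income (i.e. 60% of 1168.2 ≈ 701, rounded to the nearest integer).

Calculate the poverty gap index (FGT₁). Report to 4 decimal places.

0.0469

Poor units: 5×165, 2×645 (q = 7 of N = 85).
Relative gaps: (701−165)/701 = 0.7646 (×5); (701−645)/701 = 0.0799 (×2).
Sum of shortfalls = 3.982882; P₁ averages over all N: 3.982882 / 85 = 0.0469.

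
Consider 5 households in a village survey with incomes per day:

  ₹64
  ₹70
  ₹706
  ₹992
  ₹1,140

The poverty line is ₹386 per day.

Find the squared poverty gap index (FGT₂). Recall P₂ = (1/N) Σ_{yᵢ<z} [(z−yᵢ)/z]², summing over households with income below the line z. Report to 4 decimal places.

0.2732

Below the line: ₹64, ₹70 (q = 2 of N = 5).
Normalized shortfalls: (386−64)/386 = 0.8342; (386−70)/386 = 0.8187.
Squared: 0.6959; 0.6702.
Sum = 1.366077; P₂ = 1.366077 / 5 = 0.2732.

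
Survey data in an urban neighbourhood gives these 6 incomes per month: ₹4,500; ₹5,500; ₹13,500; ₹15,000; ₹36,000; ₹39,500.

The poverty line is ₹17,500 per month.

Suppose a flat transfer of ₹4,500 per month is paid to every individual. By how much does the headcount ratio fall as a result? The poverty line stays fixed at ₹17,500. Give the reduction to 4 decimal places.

Before: below the line — ₹4,500, ₹5,500, ₹13,500, ₹15,000; headcount ratio = 0.666667.
After the ₹4,500 transfer: below the line — ₹9,000, ₹10,000; headcount ratio = 0.333333.
Reduction = 0.666667 − 0.333333 = 0.3333.

0.3333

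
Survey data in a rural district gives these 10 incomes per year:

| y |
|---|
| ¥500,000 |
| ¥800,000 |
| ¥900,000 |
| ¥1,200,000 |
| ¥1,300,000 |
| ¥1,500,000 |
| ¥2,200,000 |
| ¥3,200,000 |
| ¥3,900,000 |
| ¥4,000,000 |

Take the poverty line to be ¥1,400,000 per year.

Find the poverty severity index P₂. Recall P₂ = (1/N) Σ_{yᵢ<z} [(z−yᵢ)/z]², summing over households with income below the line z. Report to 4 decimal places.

0.0750

Poor units: ¥500,000, ¥800,000, ¥900,000, ¥1,200,000, ¥1,300,000 (q = 5 of N = 10).
Relative gaps: (1400000−500000)/1400000 = 0.6429; (1400000−800000)/1400000 = 0.4286; (1400000−900000)/1400000 = 0.3571; (1400000−1200000)/1400000 = 0.1429; (1400000−1300000)/1400000 = 0.0714.
Squared: 0.4133; 0.1837; 0.1276; 0.0204; 0.0051.
Sum = 0.750000; P₂ = 0.750000 / 10 = 0.0750.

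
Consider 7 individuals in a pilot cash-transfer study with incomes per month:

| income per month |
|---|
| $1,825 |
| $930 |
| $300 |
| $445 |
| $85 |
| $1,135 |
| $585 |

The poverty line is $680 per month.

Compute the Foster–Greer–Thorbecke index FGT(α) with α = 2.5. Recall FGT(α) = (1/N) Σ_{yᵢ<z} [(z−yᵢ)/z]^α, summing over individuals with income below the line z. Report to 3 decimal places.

Poor units: $85, $300, $445, $585 (q = 4 of N = 7).
Normalized shortfalls: (680−85)/680 = 0.8750; (680−300)/680 = 0.5588; (680−445)/680 = 0.3456; (680−585)/680 = 0.1397.
Raised to α = 2.5: 0.71618; 0.23345; 0.07021; 0.00730.
Sum = 1.027128; FGT(2.5) = 1.027128 / 7 = 0.147.

0.147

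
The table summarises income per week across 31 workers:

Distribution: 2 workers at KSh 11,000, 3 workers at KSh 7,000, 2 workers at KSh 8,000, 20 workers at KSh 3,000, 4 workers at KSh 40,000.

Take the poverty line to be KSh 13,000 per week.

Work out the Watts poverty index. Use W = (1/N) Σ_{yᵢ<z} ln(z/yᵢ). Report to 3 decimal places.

1.048

Below z: 20×KSh 3,000, 3×KSh 7,000, 2×KSh 8,000, 2×KSh 11,000 (q = 27 of N = 31).
ln(z/y) terms: ln(13000/3000) = 1.4663 (×20); ln(13000/7000) = 0.6190 (×3); ln(13000/8000) = 0.4855 (×2); ln(13000/11000) = 0.1671 (×2).
W = 32.488983 / 31 = 1.048.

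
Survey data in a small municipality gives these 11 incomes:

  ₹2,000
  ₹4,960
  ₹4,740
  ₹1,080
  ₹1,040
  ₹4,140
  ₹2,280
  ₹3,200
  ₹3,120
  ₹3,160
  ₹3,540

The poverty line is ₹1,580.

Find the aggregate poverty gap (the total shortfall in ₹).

₹1,040

Below z: ₹1,040, ₹1,080 (q = 2 of N = 11).
Individual gaps: 1580−1040 = 540; 1580−1080 = 500.
Aggregate gap = ₹1,040.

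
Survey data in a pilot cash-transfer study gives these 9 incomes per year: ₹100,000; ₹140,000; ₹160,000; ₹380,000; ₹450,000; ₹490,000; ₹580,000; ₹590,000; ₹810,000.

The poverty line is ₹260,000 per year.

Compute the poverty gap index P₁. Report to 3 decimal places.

0.162

Poor units: ₹100,000, ₹140,000, ₹160,000 (q = 3 of N = 9).
Normalized shortfalls: (260000−100000)/260000 = 0.6154; (260000−140000)/260000 = 0.4615; (260000−160000)/260000 = 0.3846.
Sum of shortfalls = 1.461538; P₁ averages over all N: 1.461538 / 9 = 0.162.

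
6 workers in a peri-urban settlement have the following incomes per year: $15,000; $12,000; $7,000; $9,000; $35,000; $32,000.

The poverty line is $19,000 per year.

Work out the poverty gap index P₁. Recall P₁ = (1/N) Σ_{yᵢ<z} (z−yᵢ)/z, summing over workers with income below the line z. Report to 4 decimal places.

Incomes under z: $7,000, $9,000, $12,000, $15,000 (q = 4 of N = 6).
Gap ratios (z−y)/z: (19000−7000)/19000 = 0.6316; (19000−9000)/19000 = 0.5263; (19000−12000)/19000 = 0.3684; (19000−15000)/19000 = 0.2105.
Sum of shortfalls = 1.736842; P₁ averages over all N: 1.736842 / 6 = 0.2895.

0.2895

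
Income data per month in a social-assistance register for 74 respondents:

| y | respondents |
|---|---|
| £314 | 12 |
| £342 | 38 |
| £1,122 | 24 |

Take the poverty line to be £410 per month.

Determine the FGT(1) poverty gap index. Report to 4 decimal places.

0.1231

Below the line: 12×£314, 38×£342 (q = 50 of N = 74).
Gap ratios (z−y)/z: (410−314)/410 = 0.2341 (×12); (410−342)/410 = 0.1659 (×38).
Σ = 9.112195. Dividing by the full population N = 74 gives P₁ = 0.1231.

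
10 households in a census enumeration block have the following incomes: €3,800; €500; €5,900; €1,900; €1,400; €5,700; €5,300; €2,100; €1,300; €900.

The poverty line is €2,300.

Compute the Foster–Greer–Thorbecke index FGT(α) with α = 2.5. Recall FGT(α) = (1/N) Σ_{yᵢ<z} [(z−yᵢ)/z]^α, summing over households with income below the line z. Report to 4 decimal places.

Poor units: €500, €900, €1,300, €1,400, €1,900, €2,100 (q = 6 of N = 10).
Relative gaps: (2300−500)/2300 = 0.7826; (2300−900)/2300 = 0.6087; (2300−1300)/2300 = 0.4348; (2300−1400)/2300 = 0.3913; (2300−1900)/2300 = 0.1739; (2300−2100)/2300 = 0.0870.
Raised to α = 2.5: 0.54183; 0.28907; 0.12465; 0.09578; 0.01261; 0.00223.
Sum = 1.066169; FGT(2.5) = 1.066169 / 10 = 0.1066.

0.1066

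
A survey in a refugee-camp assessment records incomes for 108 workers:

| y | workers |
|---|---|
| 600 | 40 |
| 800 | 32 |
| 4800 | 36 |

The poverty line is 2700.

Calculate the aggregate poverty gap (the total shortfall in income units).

144800

Below the line: 40×600, 32×800 (q = 72 of N = 108).
Individual gaps: 40×(2700−600) = 84000; 32×(2700−800) = 60800.
Aggregate gap = 144800.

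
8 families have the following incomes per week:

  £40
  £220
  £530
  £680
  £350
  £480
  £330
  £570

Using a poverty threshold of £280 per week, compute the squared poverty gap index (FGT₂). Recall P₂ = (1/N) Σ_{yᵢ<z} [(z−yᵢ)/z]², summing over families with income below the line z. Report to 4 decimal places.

Below the line: £40, £220 (q = 2 of N = 8).
Normalized shortfalls: (280−40)/280 = 0.8571; (280−220)/280 = 0.2143.
Squared: 0.7347; 0.0459.
Sum = 0.780612; P₂ = 0.780612 / 8 = 0.0976.

0.0976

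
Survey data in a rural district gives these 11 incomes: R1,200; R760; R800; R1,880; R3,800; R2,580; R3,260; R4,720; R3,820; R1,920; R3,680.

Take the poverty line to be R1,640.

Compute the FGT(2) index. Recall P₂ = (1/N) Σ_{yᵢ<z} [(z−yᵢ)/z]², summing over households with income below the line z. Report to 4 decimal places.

Incomes under z: R760, R800, R1,200 (q = 3 of N = 11).
Normalized shortfalls: (1640−760)/1640 = 0.5366; (1640−800)/1640 = 0.5122; (1640−1200)/1640 = 0.2683.
Squared: 0.2879; 0.2623; 0.0720.
Sum = 0.622249; P₂ = 0.622249 / 11 = 0.0566.

0.0566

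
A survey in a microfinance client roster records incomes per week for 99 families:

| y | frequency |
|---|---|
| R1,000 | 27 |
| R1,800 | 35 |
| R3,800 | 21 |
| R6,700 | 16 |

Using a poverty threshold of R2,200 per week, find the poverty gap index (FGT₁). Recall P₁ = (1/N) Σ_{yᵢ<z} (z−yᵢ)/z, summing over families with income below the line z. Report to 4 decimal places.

Poor units: 27×R1,000, 35×R1,800 (q = 62 of N = 99).
Relative gaps: (2200−1000)/2200 = 0.5455 (×27); (2200−1800)/2200 = 0.1818 (×35).
Σ = 21.090909. Dividing by the full population N = 99 gives P₁ = 0.2130.

0.2130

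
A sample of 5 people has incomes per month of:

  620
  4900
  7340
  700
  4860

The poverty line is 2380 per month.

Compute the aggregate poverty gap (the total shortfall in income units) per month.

Below z: 620, 700 (q = 2 of N = 5).
Individual gaps: 2380−620 = 1760; 2380−700 = 1680.
Aggregate gap = 3440.

3440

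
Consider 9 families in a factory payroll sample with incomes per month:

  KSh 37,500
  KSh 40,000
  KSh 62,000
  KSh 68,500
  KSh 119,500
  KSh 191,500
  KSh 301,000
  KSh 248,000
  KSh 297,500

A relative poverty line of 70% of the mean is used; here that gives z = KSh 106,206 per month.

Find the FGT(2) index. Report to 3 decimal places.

0.123

Incomes under z: KSh 37,500, KSh 40,000, KSh 62,000, KSh 68,500 (q = 4 of N = 9).
Relative gaps: (106206−37500)/106206 = 0.6469; (106206−40000)/106206 = 0.6234; (106206−62000)/106206 = 0.4162; (106206−68500)/106206 = 0.3550.
Squared: 0.4185; 0.3886; 0.1732; 0.1260.
Sum = 1.106381; P₂ = 1.106381 / 9 = 0.123.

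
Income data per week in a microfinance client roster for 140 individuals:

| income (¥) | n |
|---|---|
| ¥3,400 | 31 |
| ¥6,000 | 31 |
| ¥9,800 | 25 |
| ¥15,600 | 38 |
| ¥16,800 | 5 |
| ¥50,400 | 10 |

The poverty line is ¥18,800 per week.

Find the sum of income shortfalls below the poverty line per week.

¥1,230,800

Poor units: 31×¥3,400, 31×¥6,000, 25×¥9,800, 38×¥15,600, 5×¥16,800 (q = 130 of N = 140).
Individual gaps: 31×(18800−3400) = 477400; 31×(18800−6000) = 396800; 25×(18800−9800) = 225000; 38×(18800−15600) = 121600; 5×(18800−16800) = 10000.
Aggregate gap = ¥1,230,800.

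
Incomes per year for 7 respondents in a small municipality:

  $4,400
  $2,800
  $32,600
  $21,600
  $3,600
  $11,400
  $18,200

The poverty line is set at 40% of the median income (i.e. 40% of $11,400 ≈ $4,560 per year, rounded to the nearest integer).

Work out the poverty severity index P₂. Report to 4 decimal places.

0.0278

Incomes under z: $2,800, $3,600, $4,400 (q = 3 of N = 7).
Normalized shortfalls: (4560−2800)/4560 = 0.3860; (4560−3600)/4560 = 0.2105; (4560−4400)/4560 = 0.0351.
Squared: 0.1490; 0.0443; 0.0012.
Sum = 0.194521; P₂ = 0.194521 / 7 = 0.0278.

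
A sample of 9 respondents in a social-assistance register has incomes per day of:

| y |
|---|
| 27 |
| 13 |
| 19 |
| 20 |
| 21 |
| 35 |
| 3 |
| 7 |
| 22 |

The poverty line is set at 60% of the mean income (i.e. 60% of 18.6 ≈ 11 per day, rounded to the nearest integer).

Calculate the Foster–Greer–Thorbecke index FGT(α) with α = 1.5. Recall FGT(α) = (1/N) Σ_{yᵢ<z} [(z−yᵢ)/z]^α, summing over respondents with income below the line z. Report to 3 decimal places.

0.093

Below the line: 3, 7 (q = 2 of N = 9).
Gap ratios (z−y)/z: (11−3)/11 = 0.7273; (11−7)/11 = 0.3636.
Raised to α = 1.5: 0.62022; 0.21928.
Sum = 0.839501; FGT(1.5) = 0.839501 / 9 = 0.093.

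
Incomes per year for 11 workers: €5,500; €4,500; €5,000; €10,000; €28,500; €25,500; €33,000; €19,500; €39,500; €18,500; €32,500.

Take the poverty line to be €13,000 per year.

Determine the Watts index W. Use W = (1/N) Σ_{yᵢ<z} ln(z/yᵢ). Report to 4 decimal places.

0.2854

Below the line: €4,500, €5,000, €5,500, €10,000 (q = 4 of N = 11).
ln(z/y) terms: ln(13000/4500) = 1.0609; ln(13000/5000) = 0.9555; ln(13000/5500) = 0.8602; ln(13000/10000) = 0.2624.
W = 3.138949 / 11 = 0.2854.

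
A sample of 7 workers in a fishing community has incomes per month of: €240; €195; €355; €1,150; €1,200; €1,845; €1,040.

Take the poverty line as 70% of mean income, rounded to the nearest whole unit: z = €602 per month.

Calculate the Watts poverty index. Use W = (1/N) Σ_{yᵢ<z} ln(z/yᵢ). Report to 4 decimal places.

Below z: €195, €240, €355 (q = 3 of N = 7).
ln(z/y) terms: ln(602/195) = 1.1273; ln(602/240) = 0.9196; ln(602/355) = 0.5281.
W = 2.575016 / 7 = 0.3679.

0.3679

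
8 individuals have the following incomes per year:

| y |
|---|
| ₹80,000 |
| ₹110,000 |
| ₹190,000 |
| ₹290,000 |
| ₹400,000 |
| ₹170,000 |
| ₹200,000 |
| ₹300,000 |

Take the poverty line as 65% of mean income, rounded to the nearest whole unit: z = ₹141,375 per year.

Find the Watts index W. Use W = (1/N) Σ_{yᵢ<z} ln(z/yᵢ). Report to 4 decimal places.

Poor units: ₹80,000, ₹110,000 (q = 2 of N = 8).
Log shortfalls: ln(141375/80000) = 0.5694; ln(141375/110000) = 0.2509.
W = 0.820325 / 8 = 0.1025.

0.1025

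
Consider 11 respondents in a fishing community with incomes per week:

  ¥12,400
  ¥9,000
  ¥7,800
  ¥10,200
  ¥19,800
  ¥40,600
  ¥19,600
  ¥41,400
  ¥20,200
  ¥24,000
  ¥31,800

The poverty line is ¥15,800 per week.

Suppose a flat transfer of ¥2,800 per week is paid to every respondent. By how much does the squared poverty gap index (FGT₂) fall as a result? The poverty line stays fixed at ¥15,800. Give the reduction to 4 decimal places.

Before: below the line — ¥7,800, ¥9,000, ¥10,200, ¥12,400; squared poverty gap index (FGT₂) = 0.055775.
After the ¥2,800 transfer: below the line — ¥10,600, ¥11,800, ¥13,000, ¥15,200; squared poverty gap index (FGT₂) = 0.018660.
Reduction = 0.055775 − 0.018660 = 0.0371.

0.0371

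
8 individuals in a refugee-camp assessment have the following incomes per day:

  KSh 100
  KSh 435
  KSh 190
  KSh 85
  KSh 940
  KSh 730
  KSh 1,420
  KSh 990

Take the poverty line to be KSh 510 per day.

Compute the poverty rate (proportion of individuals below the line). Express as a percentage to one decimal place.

4 of the 8 individuals have income below KSh 510.
H = 4/8 = 50.0%.

50.0%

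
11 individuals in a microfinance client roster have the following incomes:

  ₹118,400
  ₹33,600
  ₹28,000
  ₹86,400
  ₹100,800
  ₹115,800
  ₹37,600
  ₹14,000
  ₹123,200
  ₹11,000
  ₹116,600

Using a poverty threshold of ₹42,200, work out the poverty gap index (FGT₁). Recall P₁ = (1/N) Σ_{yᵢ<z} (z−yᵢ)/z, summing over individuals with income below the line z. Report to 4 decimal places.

0.1870

Poor units: ₹11,000, ₹14,000, ₹28,000, ₹33,600, ₹37,600 (q = 5 of N = 11).
Gap ratios (z−y)/z: (42200−11000)/42200 = 0.7393; (42200−14000)/42200 = 0.6682; (42200−28000)/42200 = 0.3365; (42200−33600)/42200 = 0.2038; (42200−37600)/42200 = 0.1090.
Σ = 2.056872. Dividing by the full population N = 11 gives P₁ = 0.1870.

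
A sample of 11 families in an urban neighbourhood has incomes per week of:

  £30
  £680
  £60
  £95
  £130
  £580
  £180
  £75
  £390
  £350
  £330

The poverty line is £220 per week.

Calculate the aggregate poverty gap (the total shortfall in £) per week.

£750

Below the line: £30, £60, £75, £95, £130, £180 (q = 6 of N = 11).
Individual gaps: 220−30 = 190; 220−60 = 160; 220−75 = 145; 220−95 = 125; 220−130 = 90; 220−180 = 40.
Aggregate gap = £750.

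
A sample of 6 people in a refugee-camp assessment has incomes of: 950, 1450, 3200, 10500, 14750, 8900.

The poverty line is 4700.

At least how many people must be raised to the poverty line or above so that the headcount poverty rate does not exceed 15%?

Currently q = 3 of N = 6 are below the line (H = 0.500).
A headcount ratio of at most 15% allows at most ⌊0.15 × 6⌋ = 0 poor people.
So at least 3 − 0 = 3 must be lifted.

3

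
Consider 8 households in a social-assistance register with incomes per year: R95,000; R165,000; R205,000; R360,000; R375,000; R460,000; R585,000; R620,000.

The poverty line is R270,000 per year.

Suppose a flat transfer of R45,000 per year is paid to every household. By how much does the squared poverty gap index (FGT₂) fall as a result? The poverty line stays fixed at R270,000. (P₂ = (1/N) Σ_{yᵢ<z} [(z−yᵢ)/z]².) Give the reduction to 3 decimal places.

0.043

Before: below the line — R95,000, R165,000, R205,000; squared poverty gap index (FGT₂) = 0.07866.
After the R45,000 transfer: below the line — R140,000, R210,000, R250,000; squared poverty gap index (FGT₂) = 0.03584.
Reduction = 0.07866 − 0.03584 = 0.043.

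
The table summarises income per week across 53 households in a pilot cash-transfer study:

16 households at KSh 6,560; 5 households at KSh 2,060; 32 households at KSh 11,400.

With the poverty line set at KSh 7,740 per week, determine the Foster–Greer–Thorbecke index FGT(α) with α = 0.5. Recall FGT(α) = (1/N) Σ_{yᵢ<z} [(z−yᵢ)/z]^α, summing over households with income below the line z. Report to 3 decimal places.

0.199

Below z: 5×KSh 2,060, 16×KSh 6,560 (q = 21 of N = 53).
Gap ratios (z−y)/z: (7740−2060)/7740 = 0.7339 (×5); (7740−6560)/7740 = 0.1525 (×16).
Raised to α = 0.5: 0.85665 (×5); 0.39045 (×16).
Sum = 10.530526; FGT(0.5) = 10.530526 / 53 = 0.199.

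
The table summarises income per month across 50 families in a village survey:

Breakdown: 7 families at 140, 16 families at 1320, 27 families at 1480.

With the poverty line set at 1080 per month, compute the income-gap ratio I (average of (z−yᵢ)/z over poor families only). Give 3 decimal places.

0.870

Incomes under z: 7×140 (q = 7 of N = 50).
Shortfall ratios (z−y)/z: 0.8704 (×7); sum = 6.092593.
The income-gap ratio divides by q (the poor only): 6.092593 / 7 = 0.870.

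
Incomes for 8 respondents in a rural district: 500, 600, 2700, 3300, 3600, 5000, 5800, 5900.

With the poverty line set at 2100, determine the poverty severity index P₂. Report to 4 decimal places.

0.1363

Poor units: 500, 600 (q = 2 of N = 8).
Normalized shortfalls: (2100−500)/2100 = 0.7619; (2100−600)/2100 = 0.7143.
Squared: 0.5805; 0.5102.
Sum = 1.090703; P₂ = 1.090703 / 8 = 0.1363.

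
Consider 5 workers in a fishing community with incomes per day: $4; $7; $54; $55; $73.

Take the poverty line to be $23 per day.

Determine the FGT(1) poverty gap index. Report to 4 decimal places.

Below the line: $4, $7 (q = 2 of N = 5).
Relative gaps: (23−4)/23 = 0.8261; (23−7)/23 = 0.6957.
Sum of shortfalls = 1.521739; P₁ averages over all N: 1.521739 / 5 = 0.3043.

0.3043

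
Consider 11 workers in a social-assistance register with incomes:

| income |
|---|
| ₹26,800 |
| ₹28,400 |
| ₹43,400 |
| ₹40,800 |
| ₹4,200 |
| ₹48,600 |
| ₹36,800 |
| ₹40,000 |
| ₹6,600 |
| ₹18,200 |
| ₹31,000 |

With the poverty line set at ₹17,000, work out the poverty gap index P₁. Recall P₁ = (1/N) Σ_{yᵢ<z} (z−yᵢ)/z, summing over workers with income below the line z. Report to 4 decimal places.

Incomes under z: ₹4,200, ₹6,600 (q = 2 of N = 11).
Gap ratios (z−y)/z: (17000−4200)/17000 = 0.7529; (17000−6600)/17000 = 0.6118.
Σ = 1.364706. Dividing by the full population N = 11 gives P₁ = 0.1241.

0.1241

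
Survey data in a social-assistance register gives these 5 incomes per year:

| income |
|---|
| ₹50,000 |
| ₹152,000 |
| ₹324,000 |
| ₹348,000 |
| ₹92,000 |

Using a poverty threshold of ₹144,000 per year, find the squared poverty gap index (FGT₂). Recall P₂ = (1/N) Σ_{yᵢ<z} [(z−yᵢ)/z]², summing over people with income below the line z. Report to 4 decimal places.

0.1113

Below z: ₹50,000, ₹92,000 (q = 2 of N = 5).
Relative gaps: (144000−50000)/144000 = 0.6528; (144000−92000)/144000 = 0.3611.
Squared: 0.4261; 0.1304.
Sum = 0.556520; P₂ = 0.556520 / 5 = 0.1113.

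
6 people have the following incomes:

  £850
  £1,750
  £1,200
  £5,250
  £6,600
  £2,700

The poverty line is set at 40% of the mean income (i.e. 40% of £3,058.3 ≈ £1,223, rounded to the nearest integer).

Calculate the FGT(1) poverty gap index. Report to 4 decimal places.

0.0540

Below z: £850, £1,200 (q = 2 of N = 6).
Relative gaps: (1223−850)/1223 = 0.3050; (1223−1200)/1223 = 0.0188.
Σ = 0.323794. Dividing by the full population N = 6 gives P₁ = 0.0540.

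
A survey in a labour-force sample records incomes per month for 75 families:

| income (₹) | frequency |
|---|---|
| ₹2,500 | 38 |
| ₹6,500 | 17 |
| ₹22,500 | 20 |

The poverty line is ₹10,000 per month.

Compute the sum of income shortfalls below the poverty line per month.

₹344,500

Incomes under z: 38×₹2,500, 17×₹6,500 (q = 55 of N = 75).
Individual gaps: 38×(10000−2500) = 285000; 17×(10000−6500) = 59500.
Aggregate gap = ₹344,500.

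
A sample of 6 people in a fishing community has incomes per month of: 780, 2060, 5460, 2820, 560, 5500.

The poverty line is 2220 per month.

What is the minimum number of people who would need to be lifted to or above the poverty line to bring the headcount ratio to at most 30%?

2

3 of the 6 people are poor, so H = 3/6 = 0.500.
A headcount ratio of at most 30% allows at most ⌊0.30 × 6⌋ = 1 poor people.
So at least 3 − 1 = 2 must be lifted.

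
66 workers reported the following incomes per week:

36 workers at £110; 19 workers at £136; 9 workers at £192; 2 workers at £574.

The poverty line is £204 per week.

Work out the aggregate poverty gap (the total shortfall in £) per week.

£4,784

Below z: 36×£110, 19×£136, 9×£192 (q = 64 of N = 66).
Individual gaps: 36×(204−110) = 3384; 19×(204−136) = 1292; 9×(204−192) = 108.
Aggregate gap = £4,784.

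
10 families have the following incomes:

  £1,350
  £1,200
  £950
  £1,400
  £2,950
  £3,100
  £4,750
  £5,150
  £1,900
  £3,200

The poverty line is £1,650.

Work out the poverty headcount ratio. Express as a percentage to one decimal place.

40.0%

4 of the 10 families have income below £1,650.
H = 4/10 = 40.0%.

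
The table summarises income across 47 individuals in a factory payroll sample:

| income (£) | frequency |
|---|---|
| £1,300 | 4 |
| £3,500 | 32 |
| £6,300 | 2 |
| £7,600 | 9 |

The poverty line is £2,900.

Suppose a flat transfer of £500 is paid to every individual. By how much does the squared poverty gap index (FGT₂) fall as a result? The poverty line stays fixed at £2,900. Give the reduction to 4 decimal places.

Before: below the line — 4×£1,300; squared poverty gap index (FGT₂) = 0.025906.
After the £500 transfer: below the line — 4×£1,800; squared poverty gap index (FGT₂) = 0.012245.
Reduction = 0.025906 − 0.012245 = 0.0137.

0.0137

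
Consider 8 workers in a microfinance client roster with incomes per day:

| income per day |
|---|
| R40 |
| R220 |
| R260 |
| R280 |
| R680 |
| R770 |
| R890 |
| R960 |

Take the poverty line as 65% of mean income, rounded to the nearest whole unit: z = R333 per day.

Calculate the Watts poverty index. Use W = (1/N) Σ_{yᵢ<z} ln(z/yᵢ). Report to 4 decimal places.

0.3693

Below the line: R40, R220, R260, R280 (q = 4 of N = 8).
ln(z/y) terms: ln(333/40) = 2.1193; ln(333/220) = 0.4145; ln(333/260) = 0.2475; ln(333/280) = 0.1734.
W = 2.954592 / 8 = 0.3693.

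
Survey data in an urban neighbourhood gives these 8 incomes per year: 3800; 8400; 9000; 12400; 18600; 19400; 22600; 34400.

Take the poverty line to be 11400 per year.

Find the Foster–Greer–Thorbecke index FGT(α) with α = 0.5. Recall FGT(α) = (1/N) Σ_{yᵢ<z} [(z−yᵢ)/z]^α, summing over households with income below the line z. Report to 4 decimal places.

Incomes under z: 3800, 8400, 9000 (q = 3 of N = 8).
Normalized shortfalls: (11400−3800)/11400 = 0.6667; (11400−8400)/11400 = 0.2632; (11400−9000)/11400 = 0.2105.
Raised to α = 0.5: 0.81650; 0.51299; 0.45883.
Sum = 1.788317; FGT(0.5) = 1.788317 / 8 = 0.2235.

0.2235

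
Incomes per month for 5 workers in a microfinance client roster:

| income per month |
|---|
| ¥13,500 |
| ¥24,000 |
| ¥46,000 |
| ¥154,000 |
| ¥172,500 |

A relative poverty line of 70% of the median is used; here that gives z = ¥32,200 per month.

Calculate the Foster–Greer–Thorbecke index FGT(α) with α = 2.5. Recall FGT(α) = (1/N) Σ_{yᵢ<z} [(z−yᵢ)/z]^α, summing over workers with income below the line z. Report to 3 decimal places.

0.058

Incomes under z: ¥13,500, ¥24,000 (q = 2 of N = 5).
Shortfall ratios: (32200−13500)/32200 = 0.5807; (32200−24000)/32200 = 0.2547.
Raised to α = 2.5: 0.25702; 0.03273.
Sum = 0.289745; FGT(2.5) = 0.289745 / 5 = 0.058.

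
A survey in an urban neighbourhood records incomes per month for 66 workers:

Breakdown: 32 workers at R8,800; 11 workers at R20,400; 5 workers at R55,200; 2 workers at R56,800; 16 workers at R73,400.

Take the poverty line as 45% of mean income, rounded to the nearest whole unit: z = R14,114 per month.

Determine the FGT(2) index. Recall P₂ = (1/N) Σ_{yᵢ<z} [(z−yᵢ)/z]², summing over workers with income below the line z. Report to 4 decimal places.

0.0687

Poor units: 32×R8,800 (q = 32 of N = 66).
Relative gaps: (14114−8800)/14114 = 0.3765 (×32).
Squared: 0.1418 (×32).
Sum = 4.536207; P₂ = 4.536207 / 66 = 0.0687.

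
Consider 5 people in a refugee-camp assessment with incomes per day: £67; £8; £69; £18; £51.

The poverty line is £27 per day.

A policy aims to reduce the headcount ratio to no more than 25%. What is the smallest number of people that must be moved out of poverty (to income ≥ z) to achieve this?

1

Currently q = 2 of N = 5 are below the line (H = 0.400).
A headcount ratio of at most 25% allows at most ⌊0.25 × 5⌋ = 1 poor people.
So at least 2 − 1 = 1 must be lifted.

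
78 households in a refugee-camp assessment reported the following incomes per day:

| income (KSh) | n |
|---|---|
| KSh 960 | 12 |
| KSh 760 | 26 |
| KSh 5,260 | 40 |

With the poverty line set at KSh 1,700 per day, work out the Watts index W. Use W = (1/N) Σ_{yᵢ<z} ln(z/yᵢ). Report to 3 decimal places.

0.356

Incomes under z: 26×KSh 760, 12×KSh 960 (q = 38 of N = 78).
Log shortfalls: ln(1700/760) = 0.8051 (×26); ln(1700/960) = 0.5715 (×12).
W = 27.789095 / 78 = 0.356.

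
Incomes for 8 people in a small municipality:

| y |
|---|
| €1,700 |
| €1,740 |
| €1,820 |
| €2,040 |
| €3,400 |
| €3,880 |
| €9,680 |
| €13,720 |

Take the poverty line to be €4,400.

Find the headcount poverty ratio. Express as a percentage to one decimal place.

75.0%

6 of the 8 people have income below €4,400.
H = 6/8 = 75.0%.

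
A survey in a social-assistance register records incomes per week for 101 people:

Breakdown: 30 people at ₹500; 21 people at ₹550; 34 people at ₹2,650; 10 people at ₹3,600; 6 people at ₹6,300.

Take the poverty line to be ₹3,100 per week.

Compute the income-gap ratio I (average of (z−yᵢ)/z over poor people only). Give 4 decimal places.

0.5573

Below z: 30×₹500, 21×₹550, 34×₹2,650 (q = 85 of N = 101).
Shortfall ratios (z−y)/z: 0.8387 (×30), 0.8226 (×21), 0.1452 (×34); sum = 47.370968.
I averages over the q = 85 poor units only: 47.370968 / 85 = 0.5573.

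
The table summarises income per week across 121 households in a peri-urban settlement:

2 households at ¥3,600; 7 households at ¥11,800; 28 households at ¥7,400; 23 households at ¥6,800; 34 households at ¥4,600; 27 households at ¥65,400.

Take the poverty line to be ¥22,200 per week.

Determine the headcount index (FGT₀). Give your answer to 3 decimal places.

0.777

94 of the 121 households have income below ¥22,200.
H = 94/121 = 0.777.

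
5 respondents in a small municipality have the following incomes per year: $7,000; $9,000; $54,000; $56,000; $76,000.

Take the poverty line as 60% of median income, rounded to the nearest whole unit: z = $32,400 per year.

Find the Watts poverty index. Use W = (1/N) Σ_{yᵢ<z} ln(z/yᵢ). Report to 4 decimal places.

0.5626

Below z: $7,000, $9,000 (q = 2 of N = 5).
ln(z/y) terms: ln(32400/7000) = 1.5322; ln(32400/9000) = 1.2809.
W = 2.813182 / 5 = 0.5626.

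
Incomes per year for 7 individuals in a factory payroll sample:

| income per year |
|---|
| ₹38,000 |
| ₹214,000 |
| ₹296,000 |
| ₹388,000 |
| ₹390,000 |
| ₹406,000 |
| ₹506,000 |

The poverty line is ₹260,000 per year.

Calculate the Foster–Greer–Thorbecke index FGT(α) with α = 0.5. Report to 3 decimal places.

Below the line: ₹38,000, ₹214,000 (q = 2 of N = 7).
Shortfall ratios: (260000−38000)/260000 = 0.8538; (260000−214000)/260000 = 0.1769.
Raised to α = 0.5: 0.92404; 0.42062.
Sum = 1.344660; FGT(0.5) = 1.344660 / 7 = 0.192.

0.192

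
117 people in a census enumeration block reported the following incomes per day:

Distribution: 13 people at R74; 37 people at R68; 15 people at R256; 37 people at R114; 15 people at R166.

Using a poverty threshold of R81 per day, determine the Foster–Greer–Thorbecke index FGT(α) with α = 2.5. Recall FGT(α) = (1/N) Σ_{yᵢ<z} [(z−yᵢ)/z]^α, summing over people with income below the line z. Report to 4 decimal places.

Poor units: 37×R68, 13×R74 (q = 50 of N = 117).
Relative gaps: (81−68)/81 = 0.1605 (×37); (81−74)/81 = 0.0864 (×13).
Raised to α = 2.5: 0.01032 (×37); 0.00220 (×13).
Sum = 0.410352; FGT(2.5) = 0.410352 / 117 = 0.0035.

0.0035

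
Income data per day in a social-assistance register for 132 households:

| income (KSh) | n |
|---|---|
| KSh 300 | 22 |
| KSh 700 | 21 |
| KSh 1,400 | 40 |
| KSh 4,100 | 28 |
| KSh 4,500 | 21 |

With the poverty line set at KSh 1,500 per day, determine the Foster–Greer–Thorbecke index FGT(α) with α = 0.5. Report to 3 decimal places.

0.343

Poor units: 22×KSh 300, 21×KSh 700, 40×KSh 1,400 (q = 83 of N = 132).
Shortfall ratios: (1500−300)/1500 = 0.8000 (×22); (1500−700)/1500 = 0.5333 (×21); (1500−1400)/1500 = 0.0667 (×40).
Raised to α = 0.5: 0.89443 (×22); 0.73030 (×21); 0.25820 (×40).
Sum = 45.341585; FGT(0.5) = 45.341585 / 132 = 0.343.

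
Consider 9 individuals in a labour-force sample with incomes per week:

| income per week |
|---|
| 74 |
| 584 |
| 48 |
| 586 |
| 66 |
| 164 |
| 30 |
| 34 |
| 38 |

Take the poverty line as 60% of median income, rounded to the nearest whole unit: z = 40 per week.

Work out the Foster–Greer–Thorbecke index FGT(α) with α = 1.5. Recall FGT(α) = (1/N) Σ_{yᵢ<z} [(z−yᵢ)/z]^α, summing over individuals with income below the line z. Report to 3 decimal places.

Below z: 30, 34, 38 (q = 3 of N = 9).
Relative gaps: (40−30)/40 = 0.2500; (40−34)/40 = 0.1500; (40−38)/40 = 0.0500.
Raised to α = 1.5: 0.12500; 0.05809; 0.01118.
Sum = 0.194275; FGT(1.5) = 0.194275 / 9 = 0.022.

0.022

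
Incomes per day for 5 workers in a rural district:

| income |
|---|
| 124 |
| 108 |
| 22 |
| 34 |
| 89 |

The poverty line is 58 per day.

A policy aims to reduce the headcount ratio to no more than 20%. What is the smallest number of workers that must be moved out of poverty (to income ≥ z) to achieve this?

2 of the 5 workers are poor, so H = 2/5 = 0.400.
A headcount ratio of at most 20% allows at most ⌊0.20 × 5⌋ = 1 poor workers.
So at least 2 − 1 = 1 must be lifted.

1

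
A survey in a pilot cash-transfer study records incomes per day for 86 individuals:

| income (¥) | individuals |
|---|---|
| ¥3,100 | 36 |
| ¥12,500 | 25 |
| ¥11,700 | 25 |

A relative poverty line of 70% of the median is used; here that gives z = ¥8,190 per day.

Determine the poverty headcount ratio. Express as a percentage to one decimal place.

41.9%

36 of the 86 individuals have income below ¥8,190.
H = 36/86 = 41.9%.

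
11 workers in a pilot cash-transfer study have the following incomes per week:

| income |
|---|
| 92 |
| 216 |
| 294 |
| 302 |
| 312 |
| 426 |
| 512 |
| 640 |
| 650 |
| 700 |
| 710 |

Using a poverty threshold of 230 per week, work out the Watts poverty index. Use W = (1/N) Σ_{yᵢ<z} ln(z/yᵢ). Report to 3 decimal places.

Incomes under z: 92, 216 (q = 2 of N = 11).
Log shortfalls: ln(230/92) = 0.9163; ln(230/216) = 0.0628.
W = 0.979092 / 11 = 0.089.

0.089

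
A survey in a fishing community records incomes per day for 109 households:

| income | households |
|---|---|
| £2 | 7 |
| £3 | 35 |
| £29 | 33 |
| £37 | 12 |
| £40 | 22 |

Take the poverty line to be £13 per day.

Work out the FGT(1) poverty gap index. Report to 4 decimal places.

0.3013

Below z: 7×£2, 35×£3 (q = 42 of N = 109).
Normalized shortfalls: (13−2)/13 = 0.8462 (×7); (13−3)/13 = 0.7692 (×35).
Σ = 32.846154. Dividing by the full population N = 109 gives P₁ = 0.3013.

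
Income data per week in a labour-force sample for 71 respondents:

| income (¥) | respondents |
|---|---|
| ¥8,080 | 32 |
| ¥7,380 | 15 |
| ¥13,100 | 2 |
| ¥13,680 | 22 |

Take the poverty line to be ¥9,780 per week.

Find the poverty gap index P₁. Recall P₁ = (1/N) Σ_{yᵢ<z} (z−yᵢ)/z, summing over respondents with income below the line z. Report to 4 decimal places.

0.1302

Incomes under z: 15×¥7,380, 32×¥8,080 (q = 47 of N = 71).
Shortfall ratios: (9780−7380)/9780 = 0.2454 (×15); (9780−8080)/9780 = 0.1738 (×32).
Sum of shortfalls = 9.243354; P₁ averages over all N: 9.243354 / 71 = 0.1302.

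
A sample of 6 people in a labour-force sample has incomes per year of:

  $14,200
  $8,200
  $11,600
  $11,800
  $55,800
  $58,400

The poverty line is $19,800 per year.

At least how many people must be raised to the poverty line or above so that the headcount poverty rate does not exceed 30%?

4 of the 6 people are poor, so H = 4/6 = 0.667.
A headcount ratio of at most 30% allows at most ⌊0.30 × 6⌋ = 1 poor people.
So at least 4 − 1 = 3 must be lifted.

3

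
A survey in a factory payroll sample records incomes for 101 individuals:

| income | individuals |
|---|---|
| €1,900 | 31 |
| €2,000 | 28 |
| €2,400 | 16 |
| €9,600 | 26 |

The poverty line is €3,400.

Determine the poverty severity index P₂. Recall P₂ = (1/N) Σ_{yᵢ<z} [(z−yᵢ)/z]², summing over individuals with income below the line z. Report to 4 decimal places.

0.1204

Poor units: 31×€1,900, 28×€2,000, 16×€2,400 (q = 75 of N = 101).
Shortfall ratios: (3400−1900)/3400 = 0.4412 (×31); (3400−2000)/3400 = 0.4118 (×28); (3400−2400)/3400 = 0.2941 (×16).
Squared: 0.1946 (×31); 0.1696 (×28); 0.0865 (×16).
Sum = 12.165225; P₂ = 12.165225 / 101 = 0.1204.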